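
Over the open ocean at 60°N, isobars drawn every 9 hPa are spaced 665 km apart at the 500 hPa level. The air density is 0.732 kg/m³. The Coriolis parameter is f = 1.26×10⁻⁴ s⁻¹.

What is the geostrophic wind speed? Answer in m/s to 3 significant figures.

Pressure gradient: |∂P/∂n| = 900 Pa / 665000 m = 1.35×10⁻³ Pa/m
Geostrophic balance (pressure-gradient force = Coriolis force):
V_g = (1/(fρ)) |∂P/∂n| = 1.35×10⁻³ / (1.26×10⁻⁴ × 0.732) = 14.7 m/s

14.7 m/s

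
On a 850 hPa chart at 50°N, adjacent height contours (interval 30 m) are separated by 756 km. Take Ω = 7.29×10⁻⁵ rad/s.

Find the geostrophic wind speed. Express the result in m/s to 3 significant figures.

3.49 m/s

Coriolis parameter at 50°N:
f = 2Ω sin φ = 2 × 7.29×10⁻⁵ × sin 50° = 1.12×10⁻⁴ s⁻¹
Height gradient: |∂Z/∂n| = 30 m / 756000 m = 3.97×10⁻⁵
On a pressure surface, geostrophic balance gives V_g = (g/f)|∂Z/∂n|:
V_g = 9.81 × 3.97×10⁻⁵ / 1.12×10⁻⁴ = 3.49 m/s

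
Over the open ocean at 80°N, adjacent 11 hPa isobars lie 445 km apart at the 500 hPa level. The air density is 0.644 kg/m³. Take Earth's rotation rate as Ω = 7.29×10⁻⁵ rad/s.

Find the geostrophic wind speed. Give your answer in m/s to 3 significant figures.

26.7 m/s

Coriolis parameter at 80°N:
f = 2Ω sin φ = 2 × 7.29×10⁻⁵ × sin 80° = 1.44×10⁻⁴ s⁻¹
Pressure gradient: |∂P/∂n| = 1100 Pa / 445000 m = 2.47×10⁻³ Pa/m
Geostrophic balance (pressure-gradient force = Coriolis force):
V_g = (1/(fρ)) |∂P/∂n| = 2.47×10⁻³ / (1.44×10⁻⁴ × 0.644) = 26.7 m/s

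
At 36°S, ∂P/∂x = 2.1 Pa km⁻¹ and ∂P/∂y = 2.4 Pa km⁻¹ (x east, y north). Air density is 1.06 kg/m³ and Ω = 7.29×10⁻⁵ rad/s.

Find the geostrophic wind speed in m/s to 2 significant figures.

35 m/s

Coriolis parameter at 36°S:
f = 2Ω sin φ = 2 × 7.29×10⁻⁵ × sin 36° = 8.57×10⁻⁵ s⁻¹
In the Southern Hemisphere f is negative: f = −8.57×10⁻⁵ s⁻¹.
Component geostrophic relations (x east, y north):
u_g = −(1/(fρ)) ∂P/∂y,  v_g = (1/(fρ)) ∂P/∂x
u_g = −(2.4×10⁻³)/(−8.57×10⁻⁵ × 1.06) = 26.4 m/s;  v_g = (2.1×10⁻³)/(−8.57×10⁻⁵ × 1.06) = −23.1 m/s
|V_g| = √(u_g² + v_g²) = 35.1 m/s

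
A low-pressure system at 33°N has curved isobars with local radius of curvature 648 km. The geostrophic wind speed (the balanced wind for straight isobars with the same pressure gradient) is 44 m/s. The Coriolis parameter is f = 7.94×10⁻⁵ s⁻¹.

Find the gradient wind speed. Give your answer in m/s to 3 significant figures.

Around a low, centrifugal force acts outward with Coriolis, so pressure-gradient force balances both:
(1/ρ)|∂P/∂n| = fV + V²/R  →  V² + fR·V − fR·V_g = 0
With fR = 7.94×10⁻⁵ × 648×10³ m = 51.5 m/s:
V = [−fR + √((fR)² + 4 fR V_g)]/2 = [−51.5 + √(51.5² + 4×51.5×44)]/2 = 28.4 m/s
Subgeostrophic (V < V_g = 44 m/s), as expected around a low.

28.4 m/s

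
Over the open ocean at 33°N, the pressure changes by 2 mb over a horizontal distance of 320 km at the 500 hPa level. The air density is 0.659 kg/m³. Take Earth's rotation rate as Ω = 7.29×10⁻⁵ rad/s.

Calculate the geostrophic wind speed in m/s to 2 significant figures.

Coriolis parameter at 33°N:
f = 2Ω sin φ = 2 × 7.29×10⁻⁵ × sin 33° = 7.94×10⁻⁵ s⁻¹
Pressure gradient: |∂P/∂n| = 200 Pa / 320000 m = 6.25×10⁻⁴ Pa/m
Geostrophic balance (pressure-gradient force = Coriolis force):
V_g = (1/(fρ)) |∂P/∂n| = 6.25×10⁻⁴ / (7.94×10⁻⁵ × 0.659) = 11.9 m/s

12 m/s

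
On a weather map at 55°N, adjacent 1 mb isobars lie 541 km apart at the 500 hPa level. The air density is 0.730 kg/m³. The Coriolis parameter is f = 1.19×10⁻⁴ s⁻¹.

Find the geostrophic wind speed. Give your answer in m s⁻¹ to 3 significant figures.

2.13 m s⁻¹

Pressure gradient: |∂P/∂n| = 100 Pa / 541000 m = 1.85×10⁻⁴ Pa/m
Geostrophic balance (pressure-gradient force = Coriolis force):
V_g = (1/(fρ)) |∂P/∂n| = 1.85×10⁻⁴ / (1.19×10⁻⁴ × 0.730) = 2.13 m/s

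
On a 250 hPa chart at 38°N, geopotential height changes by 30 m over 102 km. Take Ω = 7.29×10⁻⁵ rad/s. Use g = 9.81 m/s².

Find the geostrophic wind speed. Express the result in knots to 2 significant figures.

62 knots

Coriolis parameter at 38°N:
f = 2Ω sin φ = 2 × 7.29×10⁻⁵ × sin 38° = 8.98×10⁻⁵ s⁻¹
Height gradient: |∂Z/∂n| = 30 m / 102000 m = 2.94×10⁻⁴
On a pressure surface, geostrophic balance gives V_g = (g/f)|∂Z/∂n|:
V_g = 9.81 × 2.94×10⁻⁴ / 8.98×10⁻⁵ = 32.1 m/s
Converting: 32.1 m/s × 1.944 = 62 knots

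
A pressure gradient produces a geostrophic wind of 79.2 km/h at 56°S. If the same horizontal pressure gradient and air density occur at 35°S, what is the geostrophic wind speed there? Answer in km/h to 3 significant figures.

With the same pressure gradient and density, V_g ∝ 1/f ∝ 1/sin φ.
V₂ = V₁ · sin φ₁ / sin φ₂ = 79.2 × sin 56° / sin 35°
V₂ = 79.2 × 0.8290/0.5736 = 114 km/h

114 km/h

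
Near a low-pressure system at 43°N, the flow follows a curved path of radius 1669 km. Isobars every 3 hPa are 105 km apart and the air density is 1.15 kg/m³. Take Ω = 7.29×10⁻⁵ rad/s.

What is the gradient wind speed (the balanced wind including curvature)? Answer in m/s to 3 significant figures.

Coriolis parameter at 43°N:
f = 2Ω sin φ = 2 × 7.29×10⁻⁵ × sin 43° = 9.94×10⁻⁵ s⁻¹
Pressure gradient: |∂P/∂n| = 300 Pa / 105000 m = 2.86×10⁻³ Pa/m
Geostrophic speed: V_g = |∂P/∂n|/(fρ) = 2.86×10⁻³/(9.94×10⁻⁵ × 1.15) = 25.0 m/s
Around a low, centrifugal force acts outward with Coriolis, so pressure-gradient force balances both:
(1/ρ)|∂P/∂n| = fV + V²/R  →  V² + fR·V − fR·V_g = 0
With fR = 9.94×10⁻⁵ × 1669×10³ m = 166 m/s:
V = [−fR + √((fR)² + 4 fR V_g)]/2 = [−166 + √(166² + 4×166×25)]/2 = 22.1 m/s
Subgeostrophic (V < V_g = 25 m/s), as expected around a low.

22.1 m/s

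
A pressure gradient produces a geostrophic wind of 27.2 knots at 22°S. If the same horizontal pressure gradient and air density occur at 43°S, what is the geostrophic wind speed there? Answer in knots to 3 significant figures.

14.9 knots

With the same pressure gradient and density, V_g ∝ 1/f ∝ 1/sin φ.
V₂ = V₁ · sin φ₁ / sin φ₂ = 27.2 × sin 22° / sin 43°
V₂ = 27.2 × 0.3746/0.6820 = 14.9 knots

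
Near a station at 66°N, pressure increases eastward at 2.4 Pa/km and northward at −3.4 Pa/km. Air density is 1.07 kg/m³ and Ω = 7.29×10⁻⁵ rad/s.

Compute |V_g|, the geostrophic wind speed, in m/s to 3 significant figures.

29.2 m/s

Coriolis parameter at 66°N:
f = 2Ω sin φ = 2 × 7.29×10⁻⁵ × sin 66° = 1.33×10⁻⁴ s⁻¹
Component geostrophic relations (x east, y north):
u_g = −(1/(fρ)) ∂P/∂y,  v_g = (1/(fρ)) ∂P/∂x
u_g = −(−3.4×10⁻³)/(1.33×10⁻⁴ × 1.07) = 23.9 m/s;  v_g = (2.4×10⁻³)/(1.33×10⁻⁴ × 1.07) = 16.8 m/s
|V_g| = √(u_g² + v_g²) = 29.2 m/s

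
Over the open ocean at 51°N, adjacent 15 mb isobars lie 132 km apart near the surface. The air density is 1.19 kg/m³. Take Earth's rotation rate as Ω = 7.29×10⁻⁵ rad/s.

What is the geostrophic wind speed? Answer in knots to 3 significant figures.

Coriolis parameter at 51°N:
f = 2Ω sin φ = 2 × 7.29×10⁻⁵ × sin 51° = 1.13×10⁻⁴ s⁻¹
Pressure gradient: |∂P/∂n| = 1500 Pa / 132000 m = 1.14×10⁻² Pa/m
Geostrophic balance (pressure-gradient force = Coriolis force):
V_g = (1/(fρ)) |∂P/∂n| = 1.14×10⁻² / (1.13×10⁻⁴ × 1.19) = 84.3 m/s
Converting: 84.3 m/s × 1.944 = 164 knots

164 knots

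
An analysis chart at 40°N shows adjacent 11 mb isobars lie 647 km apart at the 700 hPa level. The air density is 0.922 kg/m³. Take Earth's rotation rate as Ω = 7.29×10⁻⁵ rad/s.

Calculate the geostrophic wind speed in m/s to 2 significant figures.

Coriolis parameter at 40°N:
f = 2Ω sin φ = 2 × 7.29×10⁻⁵ × sin 40° = 9.37×10⁻⁵ s⁻¹
Pressure gradient: |∂P/∂n| = 1100 Pa / 647000 m = 1.70×10⁻³ Pa/m
Geostrophic balance (pressure-gradient force = Coriolis force):
V_g = (1/(fρ)) |∂P/∂n| = 1.70×10⁻³ / (9.37×10⁻⁵ × 0.922) = 19.7 m/s

20 m/s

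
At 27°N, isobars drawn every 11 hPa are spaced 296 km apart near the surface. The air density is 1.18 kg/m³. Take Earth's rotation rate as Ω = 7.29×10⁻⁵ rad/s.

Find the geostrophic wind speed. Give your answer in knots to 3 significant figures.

Coriolis parameter at 27°N:
f = 2Ω sin φ = 2 × 7.29×10⁻⁵ × sin 27° = 6.62×10⁻⁵ s⁻¹
Pressure gradient: |∂P/∂n| = 1100 Pa / 296000 m = 3.72×10⁻³ Pa/m
Geostrophic balance (pressure-gradient force = Coriolis force):
V_g = (1/(fρ)) |∂P/∂n| = 3.72×10⁻³ / (6.62×10⁻⁵ × 1.18) = 47.6 m/s
Converting: 47.6 m/s × 1.944 = 92.5 knots

92.5 knots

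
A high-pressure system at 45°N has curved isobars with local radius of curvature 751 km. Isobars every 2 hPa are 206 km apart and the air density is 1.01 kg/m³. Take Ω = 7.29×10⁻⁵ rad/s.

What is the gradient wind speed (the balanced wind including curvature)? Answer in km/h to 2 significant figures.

Coriolis parameter at 45°N:
f = 2Ω sin φ = 2 × 7.29×10⁻⁵ × sin 45° = 1.03×10⁻⁴ s⁻¹
Pressure gradient: |∂P/∂n| = 200 Pa / 206000 m = 9.71×10⁻⁴ Pa/m
Geostrophic speed: V_g = |∂P/∂n|/(fρ) = 9.71×10⁻⁴/(1.03×10⁻⁴ × 1.01) = 9.32 m/s
Around a high, pressure-gradient force acts outward with centrifugal, so Coriolis balances both:
fV = (1/ρ)|∂P/∂n| + V²/R  →  V² − fR·V + fR·V_g = 0
With fR = 1.03×10⁻⁴ × 751×10³ m = 77.4 m/s:
V = [fR − √((fR)² − 4 fR V_g)]/2 = [77.4 − √(77.4² − 4×77.4×9.32)]/2 = 10.8 m/s
Supergeostrophic (V > V_g = 9.32 m/s), as expected around a high.
Converting: 10.8 m/s × 3.6 = 39 km/h

39 km/h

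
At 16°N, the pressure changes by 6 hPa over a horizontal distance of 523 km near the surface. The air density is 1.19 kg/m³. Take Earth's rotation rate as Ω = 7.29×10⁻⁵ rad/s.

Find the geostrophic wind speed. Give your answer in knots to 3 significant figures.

Coriolis parameter at 16°N:
f = 2Ω sin φ = 2 × 7.29×10⁻⁵ × sin 16° = 4.02×10⁻⁵ s⁻¹
Pressure gradient: |∂P/∂n| = 600 Pa / 523000 m = 1.15×10⁻³ Pa/m
Geostrophic balance (pressure-gradient force = Coriolis force):
V_g = (1/(fρ)) |∂P/∂n| = 1.15×10⁻³ / (4.02×10⁻⁵ × 1.19) = 24.0 m/s
Converting: 24.0 m/s × 1.944 = 46.6 knots

46.6 knots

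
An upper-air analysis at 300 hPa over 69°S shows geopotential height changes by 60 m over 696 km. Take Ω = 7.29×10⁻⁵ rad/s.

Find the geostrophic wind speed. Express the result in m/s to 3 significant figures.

Coriolis parameter at 69°S:
f = 2Ω sin φ = 2 × 7.29×10⁻⁵ × sin 69° = 1.36×10⁻⁴ s⁻¹
Height gradient: |∂Z/∂n| = 60 m / 696000 m = 8.62×10⁻⁵
On a pressure surface, geostrophic balance gives V_g = (g/f)|∂Z/∂n|:
V_g = 9.81 × 8.62×10⁻⁵ / 1.36×10⁻⁴ = 6.21 m/s

6.21 m/s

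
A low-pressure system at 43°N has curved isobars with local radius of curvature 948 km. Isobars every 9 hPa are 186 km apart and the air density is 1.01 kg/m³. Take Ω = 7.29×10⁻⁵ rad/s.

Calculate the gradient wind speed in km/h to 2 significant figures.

130 km/h

Coriolis parameter at 43°N:
f = 2Ω sin φ = 2 × 7.29×10⁻⁵ × sin 43° = 9.94×10⁻⁵ s⁻¹
Pressure gradient: |∂P/∂n| = 900 Pa / 186000 m = 4.84×10⁻³ Pa/m
Geostrophic speed: V_g = |∂P/∂n|/(fρ) = 4.84×10⁻³/(9.94×10⁻⁵ × 1.01) = 48.2 m/s
Around a low, centrifugal force acts outward with Coriolis, so pressure-gradient force balances both:
(1/ρ)|∂P/∂n| = fV + V²/R  →  V² + fR·V − fR·V_g = 0
With fR = 9.94×10⁻⁵ × 948×10³ m = 94.3 m/s:
V = [−fR + √((fR)² + 4 fR V_g)]/2 = [−94.3 + √(94.3² + 4×94.3×48.2)]/2 = 35.1 m/s
Subgeostrophic (V < V_g = 48.2 m/s), as expected around a low.
Converting: 35.1 m/s × 3.6 = 130 km/h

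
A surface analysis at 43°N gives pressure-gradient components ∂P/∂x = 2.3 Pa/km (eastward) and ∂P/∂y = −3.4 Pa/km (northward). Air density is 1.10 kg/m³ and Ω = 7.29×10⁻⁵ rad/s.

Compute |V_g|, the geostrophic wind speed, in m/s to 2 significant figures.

38 m/s

Coriolis parameter at 43°N:
f = 2Ω sin φ = 2 × 7.29×10⁻⁵ × sin 43° = 9.94×10⁻⁵ s⁻¹
Component geostrophic relations (x east, y north):
u_g = −(1/(fρ)) ∂P/∂y,  v_g = (1/(fρ)) ∂P/∂x
u_g = −(−3.4×10⁻³)/(9.94×10⁻⁵ × 1.10) = 31.1 m/s;  v_g = (2.3×10⁻³)/(9.94×10⁻⁵ × 1.10) = 21.0 m/s
|V_g| = √(u_g² + v_g²) = 37.5 m/s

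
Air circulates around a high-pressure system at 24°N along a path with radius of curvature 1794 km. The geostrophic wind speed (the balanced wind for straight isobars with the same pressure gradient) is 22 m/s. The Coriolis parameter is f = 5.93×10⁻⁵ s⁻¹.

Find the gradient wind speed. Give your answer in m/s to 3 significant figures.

31.1 m/s

Around a high, pressure-gradient force acts outward with centrifugal, so Coriolis balances both:
fV = (1/ρ)|∂P/∂n| + V²/R  →  V² − fR·V + fR·V_g = 0
With fR = 5.93×10⁻⁵ × 1794×10³ m = 106 m/s:
V = [fR − √((fR)² − 4 fR V_g)]/2 = [106 − √(106² − 4×106×22)]/2 = 31.1 m/s
Supergeostrophic (V > V_g = 22 m/s), as expected around a high.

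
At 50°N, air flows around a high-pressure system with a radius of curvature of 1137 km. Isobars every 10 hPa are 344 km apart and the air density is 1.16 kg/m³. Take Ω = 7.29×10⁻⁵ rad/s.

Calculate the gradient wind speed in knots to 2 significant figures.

Coriolis parameter at 50°N:
f = 2Ω sin φ = 2 × 7.29×10⁻⁵ × sin 50° = 1.12×10⁻⁴ s⁻¹
Pressure gradient: |∂P/∂n| = 1000 Pa / 344000 m = 2.91×10⁻³ Pa/m
Geostrophic speed: V_g = |∂P/∂n|/(fρ) = 2.91×10⁻³/(1.12×10⁻⁴ × 1.16) = 22.4 m/s
Around a high, pressure-gradient force acts outward with centrifugal, so Coriolis balances both:
fV = (1/ρ)|∂P/∂n| + V²/R  →  V² − fR·V + fR·V_g = 0
With fR = 1.12×10⁻⁴ × 1137×10³ m = 127 m/s:
V = [fR − √((fR)² − 4 fR V_g)]/2 = [127 − √(127² − 4×127×22.4)]/2 = 29.1 m/s
Supergeostrophic (V > V_g = 22.4 m/s), as expected around a high.
Converting: 29.1 m/s × 1.944 = 57 knots

57 knots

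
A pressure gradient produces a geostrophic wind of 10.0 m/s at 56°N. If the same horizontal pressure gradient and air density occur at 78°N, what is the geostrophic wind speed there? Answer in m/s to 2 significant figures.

With the same pressure gradient and density, V_g ∝ 1/f ∝ 1/sin φ.
V₂ = V₁ · sin φ₁ / sin φ₂ = 10.0 × sin 56° / sin 78°
V₂ = 10.0 × 0.8290/0.9781 = 8.5 m/s

8.5 m/s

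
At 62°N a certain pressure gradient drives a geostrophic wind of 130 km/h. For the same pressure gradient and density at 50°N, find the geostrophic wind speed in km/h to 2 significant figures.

With the same pressure gradient and density, V_g ∝ 1/f ∝ 1/sin φ.
V₂ = V₁ · sin φ₁ / sin φ₂ = 130 × sin 62° / sin 50°
V₂ = 130 × 0.8829/0.7660 = 150 km/h

150 km/h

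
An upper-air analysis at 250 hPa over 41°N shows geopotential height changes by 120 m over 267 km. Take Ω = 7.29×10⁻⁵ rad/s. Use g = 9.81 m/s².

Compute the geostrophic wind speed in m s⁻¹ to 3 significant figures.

Coriolis parameter at 41°N:
f = 2Ω sin φ = 2 × 7.29×10⁻⁵ × sin 41° = 9.57×10⁻⁵ s⁻¹
Height gradient: |∂Z/∂n| = 120 m / 267000 m = 4.49×10⁻⁴
On a pressure surface, geostrophic balance gives V_g = (g/f)|∂Z/∂n|:
V_g = 9.81 × 4.49×10⁻⁴ / 9.57×10⁻⁵ = 46.1 m/s

46.1 m s⁻¹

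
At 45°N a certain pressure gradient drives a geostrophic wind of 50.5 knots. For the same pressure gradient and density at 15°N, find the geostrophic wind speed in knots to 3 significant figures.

138 knots

With the same pressure gradient and density, V_g ∝ 1/f ∝ 1/sin φ.
V₂ = V₁ · sin φ₁ / sin φ₂ = 50.5 × sin 45° / sin 15°
V₂ = 50.5 × 0.7071/0.2588 = 138 knots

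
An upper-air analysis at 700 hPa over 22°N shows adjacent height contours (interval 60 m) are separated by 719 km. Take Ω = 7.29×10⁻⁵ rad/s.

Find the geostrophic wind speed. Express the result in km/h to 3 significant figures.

Coriolis parameter at 22°N:
f = 2Ω sin φ = 2 × 7.29×10⁻⁵ × sin 22° = 5.46×10⁻⁵ s⁻¹
Height gradient: |∂Z/∂n| = 60 m / 719000 m = 8.34×10⁻⁵
On a pressure surface, geostrophic balance gives V_g = (g/f)|∂Z/∂n|:
V_g = 9.81 × 8.34×10⁻⁵ / 5.46×10⁻⁵ = 15.0 m/s
Converting: 15.0 m/s × 3.6 = 54.0 km/h

54.0 km/h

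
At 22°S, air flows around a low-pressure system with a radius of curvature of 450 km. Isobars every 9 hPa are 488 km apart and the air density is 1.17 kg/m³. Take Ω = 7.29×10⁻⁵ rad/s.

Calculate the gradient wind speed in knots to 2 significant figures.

33 knots

Coriolis parameter at 22°S:
f = 2Ω sin φ = 2 × 7.29×10⁻⁵ × sin 22° = 5.46×10⁻⁵ s⁻¹
Pressure gradient: |∂P/∂n| = 900 Pa / 488000 m = 1.84×10⁻³ Pa/m
Geostrophic speed: V_g = |∂P/∂n|/(fρ) = 1.84×10⁻³/(5.46×10⁻⁵ × 1.17) = 28.9 m/s
Around a low, centrifugal force acts outward with Coriolis, so pressure-gradient force balances both:
(1/ρ)|∂P/∂n| = fV + V²/R  →  V² + fR·V − fR·V_g = 0
With fR = 5.46×10⁻⁵ × 450×10³ m = 24.6 m/s:
V = [−fR + √((fR)² + 4 fR V_g)]/2 = [−24.6 + √(24.6² + 4×24.6×28.9)]/2 = 17 m/s
Subgeostrophic (V < V_g = 28.9 m/s), as expected around a low.
Converting: 17 m/s × 1.944 = 33 knots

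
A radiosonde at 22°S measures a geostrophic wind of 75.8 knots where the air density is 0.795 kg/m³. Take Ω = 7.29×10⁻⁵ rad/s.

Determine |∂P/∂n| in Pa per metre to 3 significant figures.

1.69×10⁻³ Pa/m

Coriolis parameter at 22°S:
f = 2Ω sin φ = 2 × 7.29×10⁻⁵ × sin 22° = 5.46×10⁻⁵ s⁻¹
Wind speed in SI: 75.8 knots = 39.0 m/s
Geostrophic balance rearranged: |∂P/∂n| = f ρ V_g
|∂P/∂n| = 5.46×10⁻⁵ × 0.795 × 39.0 = 1.69×10⁻³ Pa/m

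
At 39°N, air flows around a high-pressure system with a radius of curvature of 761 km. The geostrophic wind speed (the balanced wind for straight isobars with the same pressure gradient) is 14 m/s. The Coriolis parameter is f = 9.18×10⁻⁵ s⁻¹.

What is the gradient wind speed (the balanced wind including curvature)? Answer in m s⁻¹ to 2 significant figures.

Around a high, pressure-gradient force acts outward with centrifugal, so Coriolis balances both:
fV = (1/ρ)|∂P/∂n| + V²/R  →  V² − fR·V + fR·V_g = 0
With fR = 9.18×10⁻⁵ × 761×10³ m = 69.9 m/s:
V = [fR − √((fR)² − 4 fR V_g)]/2 = [69.9 − √(69.9² − 4×69.9×14)]/2 = 19.4 m/s
Supergeostrophic (V > V_g = 14 m/s), as expected around a high.

19 m s⁻¹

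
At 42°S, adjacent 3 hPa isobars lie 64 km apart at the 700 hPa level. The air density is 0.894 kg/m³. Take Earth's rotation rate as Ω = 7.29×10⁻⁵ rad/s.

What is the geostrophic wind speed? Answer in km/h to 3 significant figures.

Coriolis parameter at 42°S:
f = 2Ω sin φ = 2 × 7.29×10⁻⁵ × sin 42° = 9.76×10⁻⁵ s⁻¹
Pressure gradient: |∂P/∂n| = 300 Pa / 64000 m = 4.69×10⁻³ Pa/m
Geostrophic balance (pressure-gradient force = Coriolis force):
V_g = (1/(fρ)) |∂P/∂n| = 4.69×10⁻³ / (9.76×10⁻⁵ × 0.894) = 53.7 m/s
Converting: 53.7 m/s × 3.6 = 193 km/h

193 km/h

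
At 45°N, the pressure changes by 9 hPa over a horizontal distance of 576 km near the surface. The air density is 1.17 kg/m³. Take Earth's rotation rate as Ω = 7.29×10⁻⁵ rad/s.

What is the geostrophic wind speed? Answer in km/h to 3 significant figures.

Coriolis parameter at 45°N:
f = 2Ω sin φ = 2 × 7.29×10⁻⁵ × sin 45° = 1.03×10⁻⁴ s⁻¹
Pressure gradient: |∂P/∂n| = 900 Pa / 576000 m = 1.56×10⁻³ Pa/m
Geostrophic balance (pressure-gradient force = Coriolis force):
V_g = (1/(fρ)) |∂P/∂n| = 1.56×10⁻³ / (1.03×10⁻⁴ × 1.17) = 13.0 m/s
Converting: 13.0 m/s × 3.6 = 46.6 km/h

46.6 km/h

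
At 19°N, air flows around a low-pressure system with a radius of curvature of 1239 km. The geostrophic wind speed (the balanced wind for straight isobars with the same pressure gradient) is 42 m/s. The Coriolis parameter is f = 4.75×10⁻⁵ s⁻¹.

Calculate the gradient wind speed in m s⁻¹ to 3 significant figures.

28.3 m s⁻¹

Around a low, centrifugal force acts outward with Coriolis, so pressure-gradient force balances both:
(1/ρ)|∂P/∂n| = fV + V²/R  →  V² + fR·V − fR·V_g = 0
With fR = 4.75×10⁻⁵ × 1239×10³ m = 58.9 m/s:
V = [−fR + √((fR)² + 4 fR V_g)]/2 = [−58.9 + √(58.9² + 4×58.9×42)]/2 = 28.3 m/s
Subgeostrophic (V < V_g = 42 m/s), as expected around a low.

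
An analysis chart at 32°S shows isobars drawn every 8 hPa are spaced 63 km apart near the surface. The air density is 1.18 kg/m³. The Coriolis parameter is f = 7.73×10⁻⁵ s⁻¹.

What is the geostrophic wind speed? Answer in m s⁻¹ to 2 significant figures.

140 m s⁻¹

Pressure gradient: |∂P/∂n| = 800 Pa / 63000 m = 1.27×10⁻² Pa/m
Geostrophic balance (pressure-gradient force = Coriolis force):
V_g = (1/(fρ)) |∂P/∂n| = 1.27×10⁻² / (7.73×10⁻⁵ × 1.18) = 139 m/s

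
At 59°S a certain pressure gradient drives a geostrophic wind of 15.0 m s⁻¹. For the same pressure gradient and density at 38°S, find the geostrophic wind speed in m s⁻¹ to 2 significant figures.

With the same pressure gradient and density, V_g ∝ 1/f ∝ 1/sin φ.
V₂ = V₁ · sin φ₁ / sin φ₂ = 15.0 × sin 59° / sin 38°
V₂ = 15.0 × 0.8572/0.6157 = 21 m s⁻¹

21 m s⁻¹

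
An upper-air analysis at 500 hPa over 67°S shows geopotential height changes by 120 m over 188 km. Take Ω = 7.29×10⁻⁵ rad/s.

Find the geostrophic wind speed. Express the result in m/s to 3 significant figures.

46.7 m/s

Coriolis parameter at 67°S:
f = 2Ω sin φ = 2 × 7.29×10⁻⁵ × sin 67° = 1.34×10⁻⁴ s⁻¹
Height gradient: |∂Z/∂n| = 120 m / 188000 m = 6.38×10⁻⁴
On a pressure surface, geostrophic balance gives V_g = (g/f)|∂Z/∂n|:
V_g = 9.81 × 6.38×10⁻⁴ / 1.34×10⁻⁴ = 46.7 m/s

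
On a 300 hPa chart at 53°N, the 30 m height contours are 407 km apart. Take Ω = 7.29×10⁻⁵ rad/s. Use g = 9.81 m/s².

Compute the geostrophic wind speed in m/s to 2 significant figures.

6.2 m/s

Coriolis parameter at 53°N:
f = 2Ω sin φ = 2 × 7.29×10⁻⁵ × sin 53° = 1.16×10⁻⁴ s⁻¹
Height gradient: |∂Z/∂n| = 30 m / 407000 m = 7.37×10⁻⁵
On a pressure surface, geostrophic balance gives V_g = (g/f)|∂Z/∂n|:
V_g = 9.81 × 7.37×10⁻⁵ / 1.16×10⁻⁴ = 6.21 m/s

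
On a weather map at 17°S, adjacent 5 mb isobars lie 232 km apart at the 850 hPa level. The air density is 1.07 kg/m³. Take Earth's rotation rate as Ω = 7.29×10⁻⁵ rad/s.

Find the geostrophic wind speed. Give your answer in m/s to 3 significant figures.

47.3 m/s

Coriolis parameter at 17°S:
f = 2Ω sin φ = 2 × 7.29×10⁻⁵ × sin 17° = 4.26×10⁻⁵ s⁻¹
Pressure gradient: |∂P/∂n| = 500 Pa / 232000 m = 2.16×10⁻³ Pa/m
Geostrophic balance (pressure-gradient force = Coriolis force):
V_g = (1/(fρ)) |∂P/∂n| = 2.16×10⁻³ / (4.26×10⁻⁵ × 1.07) = 47.3 m/s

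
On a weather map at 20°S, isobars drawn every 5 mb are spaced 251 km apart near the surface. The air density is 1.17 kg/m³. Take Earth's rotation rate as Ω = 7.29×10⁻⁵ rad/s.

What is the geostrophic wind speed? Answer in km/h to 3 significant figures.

Coriolis parameter at 20°S:
f = 2Ω sin φ = 2 × 7.29×10⁻⁵ × sin 20° = 4.99×10⁻⁵ s⁻¹
Pressure gradient: |∂P/∂n| = 500 Pa / 251000 m = 1.99×10⁻³ Pa/m
Geostrophic balance (pressure-gradient force = Coriolis force):
V_g = (1/(fρ)) |∂P/∂n| = 1.99×10⁻³ / (4.99×10⁻⁵ × 1.17) = 34.1 m/s
Converting: 34.1 m/s × 3.6 = 123 km/h

123 km/h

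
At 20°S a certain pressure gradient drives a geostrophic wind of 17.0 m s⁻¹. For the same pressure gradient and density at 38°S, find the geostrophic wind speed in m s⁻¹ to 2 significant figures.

9.4 m s⁻¹

With the same pressure gradient and density, V_g ∝ 1/f ∝ 1/sin φ.
V₂ = V₁ · sin φ₁ / sin φ₂ = 17.0 × sin 20° / sin 38°
V₂ = 17.0 × 0.3420/0.6157 = 9.4 m s⁻¹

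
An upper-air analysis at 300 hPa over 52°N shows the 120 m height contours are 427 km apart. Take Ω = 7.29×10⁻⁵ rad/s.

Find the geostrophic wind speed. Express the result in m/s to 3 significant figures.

Coriolis parameter at 52°N:
f = 2Ω sin φ = 2 × 7.29×10⁻⁵ × sin 52° = 1.15×10⁻⁴ s⁻¹
Height gradient: |∂Z/∂n| = 120 m / 427000 m = 2.81×10⁻⁴
On a pressure surface, geostrophic balance gives V_g = (g/f)|∂Z/∂n|:
V_g = 9.81 × 2.81×10⁻⁴ / 1.15×10⁻⁴ = 24.0 m/s

24.0 m/s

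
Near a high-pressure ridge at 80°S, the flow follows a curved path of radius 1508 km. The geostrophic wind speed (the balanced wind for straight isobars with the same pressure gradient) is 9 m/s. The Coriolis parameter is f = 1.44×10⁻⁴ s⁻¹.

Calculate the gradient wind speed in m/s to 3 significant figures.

9.41 m/s

Around a high, pressure-gradient force acts outward with centrifugal, so Coriolis balances both:
fV = (1/ρ)|∂P/∂n| + V²/R  →  V² − fR·V + fR·V_g = 0
With fR = 1.44×10⁻⁴ × 1508×10³ m = 217 m/s:
V = [fR − √((fR)² − 4 fR V_g)]/2 = [217 − √(217² − 4×217×9)]/2 = 9.41 m/s
Supergeostrophic (V > V_g = 9 m/s), as expected around a high.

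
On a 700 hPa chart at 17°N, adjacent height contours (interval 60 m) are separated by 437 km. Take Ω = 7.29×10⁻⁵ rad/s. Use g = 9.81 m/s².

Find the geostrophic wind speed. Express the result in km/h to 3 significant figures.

Coriolis parameter at 17°N:
f = 2Ω sin φ = 2 × 7.29×10⁻⁵ × sin 17° = 4.26×10⁻⁵ s⁻¹
Height gradient: |∂Z/∂n| = 60 m / 437000 m = 1.37×10⁻⁴
On a pressure surface, geostrophic balance gives V_g = (g/f)|∂Z/∂n|:
V_g = 9.81 × 1.37×10⁻⁴ / 4.26×10⁻⁵ = 31.6 m/s
Converting: 31.6 m/s × 3.6 = 114 km/h

114 km/h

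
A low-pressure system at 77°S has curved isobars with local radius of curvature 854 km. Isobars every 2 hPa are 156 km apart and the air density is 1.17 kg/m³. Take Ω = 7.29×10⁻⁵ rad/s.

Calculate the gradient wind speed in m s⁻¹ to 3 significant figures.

Coriolis parameter at 77°S:
f = 2Ω sin φ = 2 × 7.29×10⁻⁵ × sin 77° = 1.42×10⁻⁴ s⁻¹
Pressure gradient: |∂P/∂n| = 200 Pa / 156000 m = 1.28×10⁻³ Pa/m
Geostrophic speed: V_g = |∂P/∂n|/(fρ) = 1.28×10⁻³/(1.42×10⁻⁴ × 1.17) = 7.71 m/s
Around a low, centrifugal force acts outward with Coriolis, so pressure-gradient force balances both:
(1/ρ)|∂P/∂n| = fV + V²/R  →  V² + fR·V − fR·V_g = 0
With fR = 1.42×10⁻⁴ × 854×10³ m = 121 m/s:
V = [−fR + √((fR)² + 4 fR V_g)]/2 = [−121 + √(121² + 4×121×7.71)]/2 = 7.28 m/s
Subgeostrophic (V < V_g = 7.71 m/s), as expected around a low.

7.28 m s⁻¹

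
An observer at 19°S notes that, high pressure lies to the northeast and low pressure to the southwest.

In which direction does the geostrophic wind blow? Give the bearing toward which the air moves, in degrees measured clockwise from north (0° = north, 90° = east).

The pressure-gradient force points toward the southwest (bearing 225°).
Geostrophic balance: in the Southern Hemisphere the Coriolis force deflects motion to the left, so the geostrophic wind blows 90° to the left of the pressure-gradient force (low pressure on the right).
Rotating 225° by 90° counterclockwise gives 135° — the wind blows toward the southeast.

135°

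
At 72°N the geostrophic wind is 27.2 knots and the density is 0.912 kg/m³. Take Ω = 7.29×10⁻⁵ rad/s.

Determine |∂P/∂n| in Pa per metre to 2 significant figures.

1.8×10⁻³ Pa/m

Coriolis parameter at 72°N:
f = 2Ω sin φ = 2 × 7.29×10⁻⁵ × sin 72° = 1.39×10⁻⁴ s⁻¹
Wind speed in SI: 27.2 knots = 14.0 m/s
Geostrophic balance rearranged: |∂P/∂n| = f ρ V_g
|∂P/∂n| = 1.39×10⁻⁴ × 0.912 × 14.0 = 1.77×10⁻³ Pa/m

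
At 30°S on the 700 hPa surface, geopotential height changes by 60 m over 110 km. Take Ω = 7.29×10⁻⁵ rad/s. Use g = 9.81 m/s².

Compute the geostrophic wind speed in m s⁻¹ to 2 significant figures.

73 m s⁻¹

Coriolis parameter at 30°S:
f = 2Ω sin φ = 2 × 7.29×10⁻⁵ × sin 30° = 7.29×10⁻⁵ s⁻¹
Height gradient: |∂Z/∂n| = 60 m / 110000 m = 5.45×10⁻⁴
On a pressure surface, geostrophic balance gives V_g = (g/f)|∂Z/∂n|:
V_g = 9.81 × 5.45×10⁻⁴ / 7.29×10⁻⁵ = 73.4 m/s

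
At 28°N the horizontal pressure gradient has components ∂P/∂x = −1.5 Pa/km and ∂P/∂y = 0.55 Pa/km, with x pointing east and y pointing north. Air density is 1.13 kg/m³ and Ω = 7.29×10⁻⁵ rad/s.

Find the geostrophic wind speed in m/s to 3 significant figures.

20.7 m/s

Coriolis parameter at 28°N:
f = 2Ω sin φ = 2 × 7.29×10⁻⁵ × sin 28° = 6.84×10⁻⁵ s⁻¹
Component geostrophic relations (x east, y north):
u_g = −(1/(fρ)) ∂P/∂y,  v_g = (1/(fρ)) ∂P/∂x
u_g = −(0.55×10⁻³)/(6.84×10⁻⁵ × 1.13) = −7.11 m/s;  v_g = (−1.5×10⁻³)/(6.84×10⁻⁵ × 1.13) = −19.4 m/s
|V_g| = √(u_g² + v_g²) = 20.7 m/s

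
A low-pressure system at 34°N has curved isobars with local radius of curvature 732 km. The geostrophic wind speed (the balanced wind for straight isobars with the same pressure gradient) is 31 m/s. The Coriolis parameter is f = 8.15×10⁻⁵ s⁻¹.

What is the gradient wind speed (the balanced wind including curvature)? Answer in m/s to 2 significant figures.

Around a low, centrifugal force acts outward with Coriolis, so pressure-gradient force balances both:
(1/ρ)|∂P/∂n| = fV + V²/R  →  V² + fR·V − fR·V_g = 0
With fR = 8.15×10⁻⁵ × 732×10³ m = 59.7 m/s:
V = [−fR + √((fR)² + 4 fR V_g)]/2 = [−59.7 + √(59.7² + 4×59.7×31)]/2 = 22.5 m/s
Subgeostrophic (V < V_g = 31 m/s), as expected around a low.

23 m/s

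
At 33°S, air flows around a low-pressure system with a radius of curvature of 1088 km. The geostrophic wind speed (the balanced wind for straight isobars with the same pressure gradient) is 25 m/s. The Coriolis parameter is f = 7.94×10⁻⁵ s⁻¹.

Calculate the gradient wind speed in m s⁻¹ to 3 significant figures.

Around a low, centrifugal force acts outward with Coriolis, so pressure-gradient force balances both:
(1/ρ)|∂P/∂n| = fV + V²/R  →  V² + fR·V − fR·V_g = 0
With fR = 7.94×10⁻⁵ × 1088×10³ m = 86.4 m/s:
V = [−fR + √((fR)² + 4 fR V_g)]/2 = [−86.4 + √(86.4² + 4×86.4×25)]/2 = 20.3 m/s
Subgeostrophic (V < V_g = 25 m/s), as expected around a low.

20.3 m s⁻¹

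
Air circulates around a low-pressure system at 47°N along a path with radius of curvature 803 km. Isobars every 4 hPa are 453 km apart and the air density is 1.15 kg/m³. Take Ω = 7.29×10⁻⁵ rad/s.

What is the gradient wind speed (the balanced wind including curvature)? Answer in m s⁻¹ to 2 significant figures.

6.7 m s⁻¹

Coriolis parameter at 47°N:
f = 2Ω sin φ = 2 × 7.29×10⁻⁵ × sin 47° = 1.07×10⁻⁴ s⁻¹
Pressure gradient: |∂P/∂n| = 400 Pa / 453000 m = 8.83×10⁻⁴ Pa/m
Geostrophic speed: V_g = |∂P/∂n|/(fρ) = 8.83×10⁻⁴/(1.07×10⁻⁴ × 1.15) = 7.20 m/s
Around a low, centrifugal force acts outward with Coriolis, so pressure-gradient force balances both:
(1/ρ)|∂P/∂n| = fV + V²/R  →  V² + fR·V − fR·V_g = 0
With fR = 1.07×10⁻⁴ × 803×10³ m = 85.6 m/s:
V = [−fR + √((fR)² + 4 fR V_g)]/2 = [−85.6 + √(85.6² + 4×85.6×7.2)]/2 = 6.68 m/s
Subgeostrophic (V < V_g = 7.2 m/s), as expected around a low.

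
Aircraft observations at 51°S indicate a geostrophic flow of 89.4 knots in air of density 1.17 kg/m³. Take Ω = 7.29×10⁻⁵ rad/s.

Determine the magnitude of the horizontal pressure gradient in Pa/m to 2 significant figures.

6.1×10⁻³ Pa/m

Coriolis parameter at 51°S:
f = 2Ω sin φ = 2 × 7.29×10⁻⁵ × sin 51° = 1.13×10⁻⁴ s⁻¹
Wind speed in SI: 89.4 knots = 46.0 m/s
Geostrophic balance rearranged: |∂P/∂n| = f ρ V_g
|∂P/∂n| = 1.13×10⁻⁴ × 1.17 × 46.0 = 6.10×10⁻³ Pa/m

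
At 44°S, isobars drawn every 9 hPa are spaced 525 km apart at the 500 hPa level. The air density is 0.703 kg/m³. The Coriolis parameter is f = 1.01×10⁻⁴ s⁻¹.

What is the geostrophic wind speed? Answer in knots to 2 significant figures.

Pressure gradient: |∂P/∂n| = 900 Pa / 525000 m = 1.71×10⁻³ Pa/m
Geostrophic balance (pressure-gradient force = Coriolis force):
V_g = (1/(fρ)) |∂P/∂n| = 1.71×10⁻³ / (1.01×10⁻⁴ × 0.703) = 24.1 m/s
Converting: 24.1 m/s × 1.944 = 47 knots

47 knots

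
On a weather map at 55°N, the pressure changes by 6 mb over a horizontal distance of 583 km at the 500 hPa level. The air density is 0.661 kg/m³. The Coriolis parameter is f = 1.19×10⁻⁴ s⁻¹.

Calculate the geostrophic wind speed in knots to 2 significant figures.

Pressure gradient: |∂P/∂n| = 600 Pa / 583000 m = 1.03×10⁻³ Pa/m
Geostrophic balance (pressure-gradient force = Coriolis force):
V_g = (1/(fρ)) |∂P/∂n| = 1.03×10⁻³ / (1.19×10⁻⁴ × 0.661) = 13.1 m/s
Converting: 13.1 m/s × 1.944 = 25 knots

25 knots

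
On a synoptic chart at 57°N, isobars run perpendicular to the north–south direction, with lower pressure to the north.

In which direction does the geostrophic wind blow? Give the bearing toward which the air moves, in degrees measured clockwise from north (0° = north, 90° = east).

090°

The pressure-gradient force points toward the north (bearing 000°).
Geostrophic balance: in the Northern Hemisphere the Coriolis force deflects motion to the right, so the geostrophic wind blows 90° to the right of the pressure-gradient force (low pressure on the left).
Rotating 000° by 90° clockwise gives 090° — the wind blows toward the east.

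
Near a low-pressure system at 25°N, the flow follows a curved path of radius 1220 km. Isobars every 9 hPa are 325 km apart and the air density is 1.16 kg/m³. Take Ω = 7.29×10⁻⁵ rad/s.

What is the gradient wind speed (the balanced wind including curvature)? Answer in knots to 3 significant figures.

54.8 knots

Coriolis parameter at 25°N:
f = 2Ω sin φ = 2 × 7.29×10⁻⁵ × sin 25° = 6.16×10⁻⁵ s⁻¹
Pressure gradient: |∂P/∂n| = 900 Pa / 325000 m = 2.77×10⁻³ Pa/m
Geostrophic speed: V_g = |∂P/∂n|/(fρ) = 2.77×10⁻³/(6.16×10⁻⁵ × 1.16) = 38.7 m/s
Around a low, centrifugal force acts outward with Coriolis, so pressure-gradient force balances both:
(1/ρ)|∂P/∂n| = fV + V²/R  →  V² + fR·V − fR·V_g = 0
With fR = 6.16×10⁻⁵ × 1220×10³ m = 75.2 m/s:
V = [−fR + √((fR)² + 4 fR V_g)]/2 = [−75.2 + √(75.2² + 4×75.2×38.7)]/2 = 28.2 m/s
Subgeostrophic (V < V_g = 38.7 m/s), as expected around a low.
Converting: 28.2 m/s × 1.944 = 54.8 knots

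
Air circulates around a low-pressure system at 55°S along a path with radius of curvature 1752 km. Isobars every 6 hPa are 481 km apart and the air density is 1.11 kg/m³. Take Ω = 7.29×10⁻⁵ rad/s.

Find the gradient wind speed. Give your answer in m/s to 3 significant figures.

9.02 m/s

Coriolis parameter at 55°S:
f = 2Ω sin φ = 2 × 7.29×10⁻⁵ × sin 55° = 1.19×10⁻⁴ s⁻¹
Pressure gradient: |∂P/∂n| = 600 Pa / 481000 m = 1.25×10⁻³ Pa/m
Geostrophic speed: V_g = |∂P/∂n|/(fρ) = 1.25×10⁻³/(1.19×10⁻⁴ × 1.11) = 9.41 m/s
Around a low, centrifugal force acts outward with Coriolis, so pressure-gradient force balances both:
(1/ρ)|∂P/∂n| = fV + V²/R  →  V² + fR·V − fR·V_g = 0
With fR = 1.19×10⁻⁴ × 1752×10³ m = 209 m/s:
V = [−fR + √((fR)² + 4 fR V_g)]/2 = [−209 + √(209² + 4×209×9.41)]/2 = 9.02 m/s
Subgeostrophic (V < V_g = 9.41 m/s), as expected around a low.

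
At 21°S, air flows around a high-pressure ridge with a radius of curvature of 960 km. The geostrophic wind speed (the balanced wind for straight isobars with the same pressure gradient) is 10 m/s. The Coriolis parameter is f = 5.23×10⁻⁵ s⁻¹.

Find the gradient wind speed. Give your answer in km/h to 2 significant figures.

50 km/h

Around a high, pressure-gradient force acts outward with centrifugal, so Coriolis balances both:
fV = (1/ρ)|∂P/∂n| + V²/R  →  V² − fR·V + fR·V_g = 0
With fR = 5.23×10⁻⁵ × 960×10³ m = 50.2 m/s:
V = [fR − √((fR)² − 4 fR V_g)]/2 = [50.2 − √(50.2² − 4×50.2×10)]/2 = 13.8 m/s
Supergeostrophic (V > V_g = 10 m/s), as expected around a high.
Converting: 13.8 m/s × 3.6 = 50 km/h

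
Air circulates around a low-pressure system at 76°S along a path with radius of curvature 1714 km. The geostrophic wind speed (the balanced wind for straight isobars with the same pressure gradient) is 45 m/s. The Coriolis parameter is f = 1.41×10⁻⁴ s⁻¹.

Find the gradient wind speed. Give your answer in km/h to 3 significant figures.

140 km/h

Around a low, centrifugal force acts outward with Coriolis, so pressure-gradient force balances both:
(1/ρ)|∂P/∂n| = fV + V²/R  →  V² + fR·V − fR·V_g = 0
With fR = 1.41×10⁻⁴ × 1714×10³ m = 242 m/s:
V = [−fR + √((fR)² + 4 fR V_g)]/2 = [−242 + √(242² + 4×242×45)]/2 = 38.8 m/s
Subgeostrophic (V < V_g = 45 m/s), as expected around a low.
Converting: 38.8 m/s × 3.6 = 140 km/h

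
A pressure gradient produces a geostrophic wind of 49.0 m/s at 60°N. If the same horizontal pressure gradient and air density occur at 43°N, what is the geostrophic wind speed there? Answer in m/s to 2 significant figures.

With the same pressure gradient and density, V_g ∝ 1/f ∝ 1/sin φ.
V₂ = V₁ · sin φ₁ / sin φ₂ = 49.0 × sin 60° / sin 43°
V₂ = 49.0 × 0.8660/0.6820 = 62 m/s

62 m/s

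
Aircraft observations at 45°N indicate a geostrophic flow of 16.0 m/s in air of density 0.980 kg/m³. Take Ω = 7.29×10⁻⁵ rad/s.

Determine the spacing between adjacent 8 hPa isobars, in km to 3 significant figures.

Coriolis parameter at 45°N:
f = 2Ω sin φ = 2 × 7.29×10⁻⁵ × sin 45° = 1.03×10⁻⁴ s⁻¹
Geostrophic balance rearranged: |∂P/∂n| = f ρ V_g
|∂P/∂n| = 1.03×10⁻⁴ × 0.980 × 16.0 = 1.62×10⁻³ Pa/m
Isobar spacing: Δn = ΔP/|∂P/∂n| = 800 Pa / 1.62×10⁻³ Pa/m = 494882 m ≈ 495 km

495 km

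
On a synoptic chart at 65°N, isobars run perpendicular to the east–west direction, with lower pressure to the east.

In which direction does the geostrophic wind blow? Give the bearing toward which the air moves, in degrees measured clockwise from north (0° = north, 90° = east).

The pressure-gradient force points toward the east (bearing 090°).
Geostrophic balance: in the Northern Hemisphere the Coriolis force deflects motion to the right, so the geostrophic wind blows 90° to the right of the pressure-gradient force (low pressure on the left).
Rotating 090° by 90° clockwise gives 180° — the wind blows toward the south.

180°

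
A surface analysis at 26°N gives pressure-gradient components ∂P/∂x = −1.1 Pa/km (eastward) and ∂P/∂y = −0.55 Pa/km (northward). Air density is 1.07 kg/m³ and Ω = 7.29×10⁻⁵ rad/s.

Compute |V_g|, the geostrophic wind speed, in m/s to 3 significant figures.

Coriolis parameter at 26°N:
f = 2Ω sin φ = 2 × 7.29×10⁻⁵ × sin 26° = 6.39×10⁻⁵ s⁻¹
Component geostrophic relations (x east, y north):
u_g = −(1/(fρ)) ∂P/∂y,  v_g = (1/(fρ)) ∂P/∂x
u_g = −(−0.55×10⁻³)/(6.39×10⁻⁵ × 1.07) = 8.04 m/s;  v_g = (−1.1×10⁻³)/(6.39×10⁻⁵ × 1.07) = −16.1 m/s
|V_g| = √(u_g² + v_g²) = 18.0 m/s

18.0 m/s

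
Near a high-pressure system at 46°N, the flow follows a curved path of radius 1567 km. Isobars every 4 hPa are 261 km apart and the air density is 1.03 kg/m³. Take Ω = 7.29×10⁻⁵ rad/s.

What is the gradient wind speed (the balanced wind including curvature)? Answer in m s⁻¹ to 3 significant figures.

15.7 m s⁻¹

Coriolis parameter at 46°N:
f = 2Ω sin φ = 2 × 7.29×10⁻⁵ × sin 46° = 1.05×10⁻⁴ s⁻¹
Pressure gradient: |∂P/∂n| = 400 Pa / 261000 m = 1.53×10⁻³ Pa/m
Geostrophic speed: V_g = |∂P/∂n|/(fρ) = 1.53×10⁻³/(1.05×10⁻⁴ × 1.03) = 14.2 m/s
Around a high, pressure-gradient force acts outward with centrifugal, so Coriolis balances both:
fV = (1/ρ)|∂P/∂n| + V²/R  →  V² − fR·V + fR·V_g = 0
With fR = 1.05×10⁻⁴ × 1567×10³ m = 164 m/s:
V = [fR − √((fR)² − 4 fR V_g)]/2 = [164 − √(164² − 4×164×14.2)]/2 = 15.7 m/s
Supergeostrophic (V > V_g = 14.2 m/s), as expected around a high.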